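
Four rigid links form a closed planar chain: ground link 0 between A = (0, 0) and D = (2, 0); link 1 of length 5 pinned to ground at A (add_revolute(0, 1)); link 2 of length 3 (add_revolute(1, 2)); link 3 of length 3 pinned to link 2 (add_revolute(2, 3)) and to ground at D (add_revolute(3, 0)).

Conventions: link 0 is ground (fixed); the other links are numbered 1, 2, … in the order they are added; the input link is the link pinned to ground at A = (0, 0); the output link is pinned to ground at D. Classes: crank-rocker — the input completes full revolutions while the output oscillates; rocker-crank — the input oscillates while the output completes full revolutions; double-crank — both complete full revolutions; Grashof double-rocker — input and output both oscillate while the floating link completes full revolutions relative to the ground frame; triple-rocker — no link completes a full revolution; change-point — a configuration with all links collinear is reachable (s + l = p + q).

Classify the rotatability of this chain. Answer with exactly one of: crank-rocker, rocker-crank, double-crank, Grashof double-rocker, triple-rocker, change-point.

lengths: ground=2, input=5, coupler=3, output=3
sorted: s=2 (shortest), l=5 (longest), p+q=6
s + l = 7 vs p + q = 6
s + l > p + q → non-Grashof → no link fully rotates → triple-rocker

triple-rocker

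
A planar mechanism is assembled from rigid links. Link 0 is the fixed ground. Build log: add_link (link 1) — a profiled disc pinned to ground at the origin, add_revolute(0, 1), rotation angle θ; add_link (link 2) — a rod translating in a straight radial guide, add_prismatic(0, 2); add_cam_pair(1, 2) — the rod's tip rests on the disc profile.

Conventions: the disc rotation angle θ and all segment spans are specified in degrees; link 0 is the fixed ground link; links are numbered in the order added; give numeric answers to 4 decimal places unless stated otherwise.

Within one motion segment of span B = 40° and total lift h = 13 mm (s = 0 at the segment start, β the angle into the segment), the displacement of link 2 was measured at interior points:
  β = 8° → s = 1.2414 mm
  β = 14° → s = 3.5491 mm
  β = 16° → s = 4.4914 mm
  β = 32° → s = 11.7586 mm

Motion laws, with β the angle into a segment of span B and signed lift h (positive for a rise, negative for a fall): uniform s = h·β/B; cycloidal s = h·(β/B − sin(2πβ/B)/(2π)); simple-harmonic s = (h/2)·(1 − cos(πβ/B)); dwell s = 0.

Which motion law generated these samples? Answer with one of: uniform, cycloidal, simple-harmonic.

candidates at β/B = r: uniform s = h·r (linear in β); cycloidal s = h·(r − sin(2πr)/(2π)); simple-harmonic s = (h/2)(1 − cos(πr))
β=8°: printed 1.2414 | uniform 2.6000, cycloidal 0.6323, simple-harmonic 1.2414
β=14°: printed 3.5491 | uniform 4.5500, cycloidal 2.8761, simple-harmonic 3.5491
β=16°: printed 4.4914 | uniform 5.2000, cycloidal 3.9839, simple-harmonic 4.4914
β=32°: printed 11.7586 | uniform 10.4000, cycloidal 12.3677, simple-harmonic 11.7586
only one law matches every sample → simple-harmonic

simple-harmonic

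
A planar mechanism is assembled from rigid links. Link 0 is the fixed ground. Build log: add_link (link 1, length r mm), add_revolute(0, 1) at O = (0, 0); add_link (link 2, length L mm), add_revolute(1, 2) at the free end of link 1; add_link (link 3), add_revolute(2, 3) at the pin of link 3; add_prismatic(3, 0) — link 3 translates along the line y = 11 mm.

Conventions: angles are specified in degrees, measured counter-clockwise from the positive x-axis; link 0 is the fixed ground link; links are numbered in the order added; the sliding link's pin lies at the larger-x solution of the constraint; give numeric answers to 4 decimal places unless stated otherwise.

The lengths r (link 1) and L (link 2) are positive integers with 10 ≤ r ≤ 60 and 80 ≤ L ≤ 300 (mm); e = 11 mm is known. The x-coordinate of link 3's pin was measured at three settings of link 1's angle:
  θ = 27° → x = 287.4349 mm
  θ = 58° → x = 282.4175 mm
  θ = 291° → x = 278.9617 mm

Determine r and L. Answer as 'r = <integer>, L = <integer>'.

constraint per measurement: (x − r cos θ)² + (r sin θ − e)² = L²
subtracting the θ₁ and θ₂ equations cancels the r² and L² terms:
r = (x₁² − x₂²) / (2[(x₁cos θ₁ + e sin θ₁) − (x₂cos θ₂ + e sin θ₂)]) = 14.0000 → r = 14
L² = (x₁ − r cos θ₁)² + (r sin θ₁ − e)² = 75625.0143 → L = 275.0000 → L = 275
check at θ₃=291°: x = 278.9617 (printed 278.9617) ✓

r = 14, L = 275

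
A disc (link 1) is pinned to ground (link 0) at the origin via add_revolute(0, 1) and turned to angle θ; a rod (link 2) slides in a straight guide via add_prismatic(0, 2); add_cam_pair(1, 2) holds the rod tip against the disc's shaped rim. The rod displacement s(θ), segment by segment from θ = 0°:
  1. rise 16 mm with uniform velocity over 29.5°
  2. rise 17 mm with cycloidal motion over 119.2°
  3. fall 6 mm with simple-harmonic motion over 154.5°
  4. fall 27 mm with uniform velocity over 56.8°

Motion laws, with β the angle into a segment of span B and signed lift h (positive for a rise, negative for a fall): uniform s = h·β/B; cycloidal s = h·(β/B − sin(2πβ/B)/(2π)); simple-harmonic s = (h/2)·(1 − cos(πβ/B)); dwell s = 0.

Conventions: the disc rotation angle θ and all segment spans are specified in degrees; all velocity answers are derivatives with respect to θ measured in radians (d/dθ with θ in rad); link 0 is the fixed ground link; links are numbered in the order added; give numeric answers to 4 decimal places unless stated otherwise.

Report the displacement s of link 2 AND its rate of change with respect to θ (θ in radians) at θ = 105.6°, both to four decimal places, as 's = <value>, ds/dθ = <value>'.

segment 1 (0° to 29.5°, uniform, h = 16) is passed completely: s = 0.0000 + (16) = 16.0000
θ = 105.6° falls in segment 2 (29.5° to 148.7°, cycloidal, h = 17): β = 105.6 − 29.5 = 76.1°, B = 119.2°; Δs = 17·(0.6384 − sin(2π·0.6384)/(2π)) = 12.9207; s = 16.0000 + 12.9207 = 28.9207
velocity in seg [29.5°–148.7°] (cycloidal), θ in radians: β = 76.1° = 1.3282 rad, B = 119.2° = 2.0804 rad; ds/dθ = (h/B)(1 − cos(2πβ/B)) = (17/2.0804)(1 − cos(2π·0.6384)) = 13.442147 mm/rad

s = 28.9207, ds/dθ = 13.4421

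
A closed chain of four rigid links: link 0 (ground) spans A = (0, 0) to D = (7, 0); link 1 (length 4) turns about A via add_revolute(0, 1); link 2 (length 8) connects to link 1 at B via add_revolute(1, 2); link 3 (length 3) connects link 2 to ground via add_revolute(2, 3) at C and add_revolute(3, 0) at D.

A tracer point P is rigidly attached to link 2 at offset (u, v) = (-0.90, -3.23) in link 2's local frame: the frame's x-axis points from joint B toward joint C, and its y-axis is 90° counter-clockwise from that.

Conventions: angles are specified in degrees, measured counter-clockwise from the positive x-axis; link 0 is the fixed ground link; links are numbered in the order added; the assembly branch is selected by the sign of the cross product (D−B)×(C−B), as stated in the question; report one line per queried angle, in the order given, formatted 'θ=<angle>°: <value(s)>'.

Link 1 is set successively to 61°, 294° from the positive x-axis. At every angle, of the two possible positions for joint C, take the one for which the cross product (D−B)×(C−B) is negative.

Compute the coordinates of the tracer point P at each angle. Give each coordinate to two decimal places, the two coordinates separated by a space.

A=(0,0), D=(7.00,0)
θ=61°: B = A + 4.00·(cos61°, sin61°) = (1.9392, 3.4985)
θ=61°: |BD| = 6.1523
θ=61°: circle(B,8.00) ∩ circle(D,3.00): a=7.5460, h=2.6566
θ=61°:   candidates: C₊=(9.6571,1.3927) cross=16.344; C₋=(6.6358,-2.9778) cross=-16.344
θ=61°:   branch - wants cross < 0 → take C=(6.6358,-2.9778) (cross=-16.344)
θ=61°: ex = (C−B)/|BC| = (0.5871,-0.8095); ey = (0.8095,0.5871)
θ=61°: P = B + -0.90·ex + -3.23·ey = (-1.2039,2.3308)
θ=294°: B = A + 4.00·(cos294°, sin294°) = (1.6269, -3.6542)
θ=294°: |BD| = 6.4979
θ=294°: circle(B,8.00) ∩ circle(D,3.00): a=7.4811, h=2.8343
θ=294°:   candidates: C₊=(6.2191,2.8966) cross=18.417; C₋=(9.4069,-1.7908) cross=-18.417
θ=294°:   branch - wants cross < 0 → take C=(9.4069,-1.7908) (cross=-18.417)
θ=294°: ex = (C−B)/|BC| = (0.9725,0.2329); ey = (-0.2329,0.9725)
θ=294°: P = B + -0.90·ex + -3.23·ey = (1.5041,-7.0050)

θ=61°: -1.20 2.33
θ=294°: 1.50 -7.00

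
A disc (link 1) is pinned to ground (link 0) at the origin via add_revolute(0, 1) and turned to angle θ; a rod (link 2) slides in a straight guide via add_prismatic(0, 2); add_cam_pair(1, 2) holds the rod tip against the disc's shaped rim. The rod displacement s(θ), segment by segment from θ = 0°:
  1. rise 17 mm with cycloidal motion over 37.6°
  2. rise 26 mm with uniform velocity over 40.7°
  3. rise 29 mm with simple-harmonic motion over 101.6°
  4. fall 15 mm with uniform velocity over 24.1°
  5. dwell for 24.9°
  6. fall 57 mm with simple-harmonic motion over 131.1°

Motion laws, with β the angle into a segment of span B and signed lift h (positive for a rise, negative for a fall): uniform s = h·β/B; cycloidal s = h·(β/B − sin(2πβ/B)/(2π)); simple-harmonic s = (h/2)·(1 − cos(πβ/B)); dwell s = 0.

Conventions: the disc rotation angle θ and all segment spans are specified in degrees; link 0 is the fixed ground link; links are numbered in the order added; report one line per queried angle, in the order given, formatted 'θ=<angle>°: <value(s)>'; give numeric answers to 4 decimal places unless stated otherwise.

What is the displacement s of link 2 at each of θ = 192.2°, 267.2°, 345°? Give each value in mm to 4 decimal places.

segment 1 (0° to 37.6°, cycloidal, h = 17) is passed completely: s = 0.0000 + (17) = 17.0000
segment 2 (37.6° to 78.3°, uniform, h = 26) is passed completely: s = 17.0000 + (26) = 43.0000
segment 3 (78.3° to 179.9°, simple-harmonic, h = 29) is passed completely: s = 43.0000 + (29) = 72.0000
θ = 192.2° falls in segment 4 (179.9° to 204°, uniform, h = -15): β = 192.2 − 179.9 = 12.3°, B = 24.1°; Δs = -15·12.3/24.1 = -7.6556; s = 72.0000 − 7.6556 = 64.3444
segment 4 (179.9° to 204°, uniform, h = -15) is passed completely: s = 72.0000 + (-15) = 57.0000
segment 5 (204° to 228.9°, dwell): s unchanged at 57.0000
θ = 267.2° falls in segment 6 (228.9° to 360°, simple-harmonic, h = -57): β = 267.2 − 228.9 = 38.3°, B = 131.1°; Δs = -57/2·(1 − cos(π·0.2921)) = -11.1842; s = 57.0000 − 11.1842 = 45.8158
θ = 345° falls in segment 6 (228.9° to 360°, simple-harmonic, h = -57): β = 345 − 228.9 = 116.1°, B = 131.1°; Δs = -57/2·(1 − cos(π·0.8856)) = -55.1786; s = 57.0000 − 55.1786 = 1.8214

θ=192.2°: 64.3444
θ=267.2°: 45.8158
θ=345°: 1.8214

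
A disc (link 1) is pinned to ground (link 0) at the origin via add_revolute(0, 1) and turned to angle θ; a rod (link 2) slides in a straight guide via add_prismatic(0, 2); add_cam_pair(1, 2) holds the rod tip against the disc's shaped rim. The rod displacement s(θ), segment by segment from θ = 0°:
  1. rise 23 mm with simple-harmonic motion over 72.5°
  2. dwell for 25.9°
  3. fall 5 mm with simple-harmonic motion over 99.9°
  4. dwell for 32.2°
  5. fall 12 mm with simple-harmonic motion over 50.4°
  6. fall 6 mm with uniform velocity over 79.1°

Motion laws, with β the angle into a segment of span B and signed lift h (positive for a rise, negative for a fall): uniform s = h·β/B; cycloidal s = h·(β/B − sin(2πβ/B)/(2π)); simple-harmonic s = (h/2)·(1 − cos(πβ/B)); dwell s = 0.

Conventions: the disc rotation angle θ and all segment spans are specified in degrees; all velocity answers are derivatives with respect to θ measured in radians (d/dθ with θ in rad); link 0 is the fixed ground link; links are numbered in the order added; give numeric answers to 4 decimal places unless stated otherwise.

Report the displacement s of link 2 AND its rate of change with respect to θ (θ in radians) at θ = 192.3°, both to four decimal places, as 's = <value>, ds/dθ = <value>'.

segment 1 (0° to 72.5°, simple-harmonic, h = 23) is passed completely: s = 0.0000 + (23) = 23.0000
segment 2 (72.5° to 98.4°, dwell): s unchanged at 23.0000
θ = 192.3° falls in segment 3 (98.4° to 198.3°, simple-harmonic, h = -5): β = 192.3 − 98.4 = 93.9°, B = 99.9°; Δs = -5/2·(1 − cos(π·0.9399)) = -4.9556; s = 23.0000 − 4.9556 = 18.0444
velocity in seg [98.4°–198.3°] (simple-harmonic), θ in radians: β = 93.9° = 1.6389 rad, B = 99.9° = 1.7436 rad; ds/dθ = (πh/(2B)) sin(πβ/B) = (π·(-5)/(2·1.7436)) sin(π·0.9399) = -0.844895 mm/rad

s = 18.0444, ds/dθ = -0.8449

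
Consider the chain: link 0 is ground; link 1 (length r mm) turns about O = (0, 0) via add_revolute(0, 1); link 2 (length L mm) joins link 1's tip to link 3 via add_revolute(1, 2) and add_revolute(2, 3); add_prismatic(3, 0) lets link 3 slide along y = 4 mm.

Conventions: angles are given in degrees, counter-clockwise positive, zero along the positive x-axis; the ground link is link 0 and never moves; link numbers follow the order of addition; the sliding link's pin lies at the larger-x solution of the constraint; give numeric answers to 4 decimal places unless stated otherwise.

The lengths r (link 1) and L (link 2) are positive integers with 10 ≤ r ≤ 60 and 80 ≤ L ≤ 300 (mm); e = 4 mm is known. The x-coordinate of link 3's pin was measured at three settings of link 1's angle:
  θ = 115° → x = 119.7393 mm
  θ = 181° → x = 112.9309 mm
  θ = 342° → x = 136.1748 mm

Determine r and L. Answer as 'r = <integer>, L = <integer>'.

constraint per measurement: (x − r cos θ)² + (r sin θ − e)² = L²
subtracting the θ₁ and θ₂ equations cancels the r² and L² terms:
r = (x₁² − x₂²) / (2[(x₁cos θ₁ + e sin θ₁) − (x₂cos θ₂ + e sin θ₂)]) = 12.0000 → r = 12
L² = (x₁ − r cos θ₁)² + (r sin θ₁ − e)² = 15624.9908 → L = 125.0000 → L = 125
check at θ₃=342°: x = 136.1748 (printed 136.1748) ✓

r = 12, L = 125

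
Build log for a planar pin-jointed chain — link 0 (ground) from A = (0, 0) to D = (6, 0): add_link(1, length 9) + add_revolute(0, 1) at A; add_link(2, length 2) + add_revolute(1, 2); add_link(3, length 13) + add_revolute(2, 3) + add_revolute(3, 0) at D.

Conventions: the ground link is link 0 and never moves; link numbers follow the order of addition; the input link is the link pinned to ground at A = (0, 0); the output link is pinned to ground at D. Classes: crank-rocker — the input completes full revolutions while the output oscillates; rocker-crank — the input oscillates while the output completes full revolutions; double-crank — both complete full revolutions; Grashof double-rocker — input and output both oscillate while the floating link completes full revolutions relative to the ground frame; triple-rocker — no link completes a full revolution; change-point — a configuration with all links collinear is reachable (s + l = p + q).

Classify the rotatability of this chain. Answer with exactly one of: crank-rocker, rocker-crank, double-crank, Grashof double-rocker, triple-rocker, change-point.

lengths: ground=6, input=9, coupler=2, output=13
sorted: s=2 (shortest), l=13 (longest), p+q=15
s + l = 15 vs p + q = 15
s + l = p + q → change-point (collinear configuration reachable)

change-point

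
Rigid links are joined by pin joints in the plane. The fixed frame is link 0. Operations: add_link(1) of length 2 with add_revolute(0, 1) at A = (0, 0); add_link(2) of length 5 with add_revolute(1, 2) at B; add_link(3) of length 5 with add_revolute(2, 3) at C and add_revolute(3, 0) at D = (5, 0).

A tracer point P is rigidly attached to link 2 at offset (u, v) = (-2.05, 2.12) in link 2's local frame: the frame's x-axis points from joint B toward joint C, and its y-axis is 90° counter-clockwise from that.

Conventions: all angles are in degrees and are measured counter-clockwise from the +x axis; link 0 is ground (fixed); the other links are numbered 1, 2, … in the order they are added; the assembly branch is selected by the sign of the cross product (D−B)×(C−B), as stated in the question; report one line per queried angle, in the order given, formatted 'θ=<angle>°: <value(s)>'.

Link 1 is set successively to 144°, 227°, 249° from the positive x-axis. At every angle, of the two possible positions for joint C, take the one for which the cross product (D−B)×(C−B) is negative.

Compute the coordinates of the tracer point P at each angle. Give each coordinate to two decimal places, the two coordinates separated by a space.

A=(0,0), D=(5.00,0)
θ=144°: B = A + 2.00·(cos144°, sin144°) = (-1.6180, 1.1756)
θ=144°: |BD| = 6.7216
θ=144°: circle(B,5.00) ∩ circle(D,5.00): a=3.3608, h=3.7020
θ=144°:   candidates: C₊=(2.3384,4.2327) cross=24.884; C₋=(1.0435,-3.0572) cross=-24.884
θ=144°:   branch - wants cross < 0 → take C=(1.0435,-3.0572) (cross=-24.884)
θ=144°: ex = (C−B)/|BC| = (0.5323,-0.8465); ey = (0.8465,0.5323)
θ=144°: P = B + -2.05·ex + 2.12·ey = (-0.9146,4.0395)
θ=227°: B = A + 2.00·(cos227°, sin227°) = (-1.3640, -1.4627)
θ=227°: |BD| = 6.5299
θ=227°: circle(B,5.00) ∩ circle(D,5.00): a=3.2650, h=3.7868
θ=227°:   candidates: C₊=(0.9698,2.9592) cross=24.728; C₋=(2.6663,-4.4219) cross=-24.728
θ=227°:   branch - wants cross < 0 → take C=(2.6663,-4.4219) (cross=-24.728)
θ=227°: ex = (C−B)/|BC| = (0.8060,-0.5918); ey = (0.5918,0.8060)
θ=227°: P = B + -2.05·ex + 2.12·ey = (-1.7617,1.4594)
θ=249°: B = A + 2.00·(cos249°, sin249°) = (-0.7167, -1.8672)
θ=249°: |BD| = 6.0139
θ=249°: circle(B,5.00) ∩ circle(D,5.00): a=3.0070, h=3.9948
θ=249°:   candidates: C₊=(0.9014,2.8638) cross=24.024; C₋=(3.3819,-4.7309) cross=-24.024
θ=249°:   branch - wants cross < 0 → take C=(3.3819,-4.7309) (cross=-24.024)
θ=249°: ex = (C−B)/|BC| = (0.8197,-0.5728); ey = (0.5728,0.8197)
θ=249°: P = B + -2.05·ex + 2.12·ey = (-1.1829,1.0448)

θ=144°: -0.91 4.04
θ=227°: -1.76 1.46
θ=249°: -1.18 1.04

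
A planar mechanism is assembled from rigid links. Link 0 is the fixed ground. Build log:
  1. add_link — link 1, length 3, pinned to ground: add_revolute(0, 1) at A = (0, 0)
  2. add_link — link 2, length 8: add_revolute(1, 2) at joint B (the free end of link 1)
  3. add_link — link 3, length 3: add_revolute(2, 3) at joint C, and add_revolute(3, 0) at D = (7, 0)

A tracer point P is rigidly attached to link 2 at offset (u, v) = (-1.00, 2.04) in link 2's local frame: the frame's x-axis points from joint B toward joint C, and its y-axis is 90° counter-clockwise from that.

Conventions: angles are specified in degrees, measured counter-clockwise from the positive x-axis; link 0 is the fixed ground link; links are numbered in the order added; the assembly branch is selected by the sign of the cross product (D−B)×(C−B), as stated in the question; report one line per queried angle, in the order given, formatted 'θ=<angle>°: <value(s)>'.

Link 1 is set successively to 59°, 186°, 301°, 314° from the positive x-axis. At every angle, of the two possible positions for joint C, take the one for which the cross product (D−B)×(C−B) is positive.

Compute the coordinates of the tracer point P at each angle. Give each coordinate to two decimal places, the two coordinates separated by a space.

A=(0,0), D=(7.00,0)
θ=59°: B = A + 3.00·(cos59°, sin59°) = (1.5451, 2.5715)
θ=59°: |BD| = 6.0306
θ=59°: circle(B,8.00) ∩ circle(D,3.00): a=7.5754, h=2.5717
θ=59°:   candidates: C₊=(9.4939,1.6675) cross=15.509; C₋=(7.3007,-2.9849) cross=-15.509
θ=59°:   branch + wants cross > 0 → take C=(9.4939,1.6675) (cross=15.509)
θ=59°: ex = (C−B)/|BC| = (0.9936,-0.1130); ey = (0.1130,0.9936)
θ=59°: P = B + -1.00·ex + 2.04·ey = (0.7820,4.7114)
θ=186°: B = A + 3.00·(cos186°, sin186°) = (-2.9836, -0.3136)
θ=186°: |BD| = 9.9885
θ=186°: circle(B,8.00) ∩ circle(D,3.00): a=7.7474, h=1.9944
θ=186°:   candidates: C₊=(4.6974,1.9230) cross=19.921; C₋=(4.8226,-2.0638) cross=-19.921
θ=186°:   branch + wants cross > 0 → take C=(4.6974,1.9230) (cross=19.921)
θ=186°: ex = (C−B)/|BC| = (0.9601,0.2796); ey = (-0.2796,0.9601)
θ=186°: P = B + -1.00·ex + 2.04·ey = (-4.5140,1.3655)
θ=301°: B = A + 3.00·(cos301°, sin301°) = (1.5451, -2.5715)
θ=301°: |BD| = 6.0306
θ=301°: circle(B,8.00) ∩ circle(D,3.00): a=7.5754, h=2.5717
θ=301°:   candidates: C₊=(7.3007,2.9849) cross=15.509; C₋=(9.4939,-1.6675) cross=-15.509
θ=301°:   branch + wants cross > 0 → take C=(7.3007,2.9849) (cross=15.509)
θ=301°: ex = (C−B)/|BC| = (0.7194,0.6945); ey = (-0.6945,0.7194)
θ=301°: P = B + -1.00·ex + 2.04·ey = (-0.5912,-1.7984)
θ=314°: B = A + 3.00·(cos314°, sin314°) = (2.0840, -2.1580)
θ=314°: |BD| = 5.3688
θ=314°: circle(B,8.00) ∩ circle(D,3.00): a=7.8066, h=1.7485
θ=314°:   candidates: C₊=(8.5293,2.5809) cross=9.388; C₋=(9.9350,-0.6212) cross=-9.388
θ=314°:   branch + wants cross > 0 → take C=(8.5293,2.5809) (cross=9.388)
θ=314°: ex = (C−B)/|BC| = (0.8057,0.5924); ey = (-0.5924,0.8057)
θ=314°: P = B + -1.00·ex + 2.04·ey = (0.0699,-1.1068)

θ=59°: 0.78 4.71
θ=186°: -4.51 1.37
θ=301°: -0.59 -1.80
θ=314°: 0.07 -1.11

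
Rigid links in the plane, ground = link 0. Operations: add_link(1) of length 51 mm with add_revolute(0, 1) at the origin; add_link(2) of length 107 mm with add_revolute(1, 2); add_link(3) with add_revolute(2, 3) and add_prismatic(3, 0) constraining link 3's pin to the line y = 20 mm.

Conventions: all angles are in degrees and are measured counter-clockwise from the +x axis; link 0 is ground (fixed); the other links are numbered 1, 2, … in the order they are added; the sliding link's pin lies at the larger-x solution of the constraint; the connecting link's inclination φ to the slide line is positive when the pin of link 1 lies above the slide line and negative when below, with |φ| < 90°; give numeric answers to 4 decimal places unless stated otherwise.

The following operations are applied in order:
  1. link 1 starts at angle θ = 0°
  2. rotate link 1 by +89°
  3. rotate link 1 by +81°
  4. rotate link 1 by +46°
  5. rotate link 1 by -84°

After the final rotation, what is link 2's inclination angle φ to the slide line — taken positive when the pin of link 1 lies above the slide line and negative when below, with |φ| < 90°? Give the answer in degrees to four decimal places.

geometry: r = 51 mm, L = 107 mm, e = 20 mm; θ starts at 0°
rotate link 1 by +89°: θ ← 0° +89° = 89°
rotate link 1 by +81°: θ ← 89° +81° = 170°
rotate link 1 by +46°: θ ← 170° +46° = 216°
rotate link 1 by -84°: θ ← 216° -84° = 132°
h = r sin θ − e = 37.900386 − 20 = 17.900386
sin φ = h / L = 17.900386 / 107 = 0.16729333
φ = arcsin(0.16729333) = 9.630485°

9.6305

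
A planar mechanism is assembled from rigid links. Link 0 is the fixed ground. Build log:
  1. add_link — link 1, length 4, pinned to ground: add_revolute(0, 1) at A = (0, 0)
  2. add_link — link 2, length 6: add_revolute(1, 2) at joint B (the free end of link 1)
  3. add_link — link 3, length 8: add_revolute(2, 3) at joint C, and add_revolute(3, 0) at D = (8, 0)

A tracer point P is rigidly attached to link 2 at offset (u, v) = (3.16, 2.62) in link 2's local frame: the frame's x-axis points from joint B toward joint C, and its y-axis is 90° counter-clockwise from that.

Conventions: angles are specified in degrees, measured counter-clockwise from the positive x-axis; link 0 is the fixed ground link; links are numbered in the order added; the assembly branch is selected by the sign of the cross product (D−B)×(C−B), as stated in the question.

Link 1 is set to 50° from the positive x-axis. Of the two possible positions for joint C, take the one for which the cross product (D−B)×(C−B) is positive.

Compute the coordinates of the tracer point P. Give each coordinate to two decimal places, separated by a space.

A=(0,0), D=(8.00,0)
B = A + 4.00·(cos50°, sin50°) = (2.5712, 3.0642)
|BD| = 6.2339
circle(B,6.00) ∩ circle(D,8.00): a=0.8712, h=5.9364
  candidates: C₊=(6.2478,7.8057) cross=37.007; C₋=(0.4119,-2.5338) cross=-37.007
  branch + wants cross > 0 → take C=(6.2478,7.8057) (cross=37.007)
ex = (C−B)/|BC| = (0.6128,0.7903); ey = (-0.7903,0.6128)
P = B + 3.16·ex + 2.62·ey = (2.4370,7.1669)

2.44 7.17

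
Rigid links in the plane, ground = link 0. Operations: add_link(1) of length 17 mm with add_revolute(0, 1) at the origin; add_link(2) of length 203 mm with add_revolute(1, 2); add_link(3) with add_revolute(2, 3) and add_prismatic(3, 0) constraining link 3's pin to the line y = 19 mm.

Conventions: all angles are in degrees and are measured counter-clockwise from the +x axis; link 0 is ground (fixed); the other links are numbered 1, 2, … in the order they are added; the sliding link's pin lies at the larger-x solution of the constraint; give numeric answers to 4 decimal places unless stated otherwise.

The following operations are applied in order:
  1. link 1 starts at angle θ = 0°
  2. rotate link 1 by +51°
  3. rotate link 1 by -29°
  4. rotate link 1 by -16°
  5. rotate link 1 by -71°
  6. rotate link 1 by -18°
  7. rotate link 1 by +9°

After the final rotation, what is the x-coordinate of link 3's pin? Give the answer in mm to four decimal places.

geometry: r = 17 mm, L = 203 mm, e = 19 mm; θ starts at 0°
rotate link 1 by +51°: θ ← 0° +51° = 51°
rotate link 1 by -29°: θ ← 51° -29° = 22°
rotate link 1 by -16°: θ ← 22° -16° = 6°
rotate link 1 by -71°: θ ← 6° -71° = -65°
rotate link 1 by -18°: θ ← -65° -18° = -83°
rotate link 1 by +9°: θ ← -83° +9° = -74°
crank pin P = (r cos θ, r sin θ) = (4.685835, -16.341449)
h = r sin θ − e = -16.341449 − 19 = -35.341449
x = r cos θ + √(L² − h²) = 4.685835 + 199.899930 = 204.585765

204.5858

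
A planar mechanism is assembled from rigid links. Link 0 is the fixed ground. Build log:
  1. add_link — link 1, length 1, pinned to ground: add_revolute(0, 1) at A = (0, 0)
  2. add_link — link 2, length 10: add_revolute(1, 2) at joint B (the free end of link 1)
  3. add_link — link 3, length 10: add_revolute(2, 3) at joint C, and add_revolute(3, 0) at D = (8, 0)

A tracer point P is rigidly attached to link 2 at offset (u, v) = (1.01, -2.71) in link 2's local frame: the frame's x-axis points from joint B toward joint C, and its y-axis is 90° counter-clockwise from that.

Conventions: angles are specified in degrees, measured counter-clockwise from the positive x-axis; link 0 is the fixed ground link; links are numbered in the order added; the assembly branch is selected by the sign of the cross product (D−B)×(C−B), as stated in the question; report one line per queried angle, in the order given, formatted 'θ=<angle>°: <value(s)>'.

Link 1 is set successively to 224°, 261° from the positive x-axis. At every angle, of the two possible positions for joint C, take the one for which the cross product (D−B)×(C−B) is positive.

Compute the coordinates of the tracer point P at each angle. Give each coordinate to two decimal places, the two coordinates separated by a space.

A=(0,0), D=(8.00,0)
θ=224°: B = A + 1.00·(cos224°, sin224°) = (-0.7193, -0.6947)
θ=224°: |BD| = 8.7470
θ=224°: circle(B,10.00) ∩ circle(D,10.00): a=4.3735, h=8.9929
θ=224°:   candidates: C₊=(2.9261,8.6172) cross=78.661; C₋=(4.3545,-9.3118) cross=-78.661
θ=224°:   branch + wants cross > 0 → take C=(2.9261,8.6172) (cross=78.661)
θ=224°: ex = (C−B)/|BC| = (0.3645,0.9312); ey = (-0.9312,0.3645)
θ=224°: P = B + 1.01·ex + -2.71·ey = (2.1724,-0.7421)
θ=261°: B = A + 1.00·(cos261°, sin261°) = (-0.1564, -0.9877)
θ=261°: |BD| = 8.2160
θ=261°: circle(B,10.00) ∩ circle(D,10.00): a=4.1080, h=9.1173
θ=261°:   candidates: C₊=(2.8258,8.5573) cross=74.907; C₋=(5.0178,-9.5450) cross=-74.907
θ=261°:   branch + wants cross > 0 → take C=(2.8258,8.5573) (cross=74.907)
θ=261°: ex = (C−B)/|BC| = (0.2982,0.9545); ey = (-0.9545,0.2982)
θ=261°: P = B + 1.01·ex + -2.71·ey = (2.7315,-0.8318)

θ=224°: 2.17 -0.74
θ=261°: 2.73 -0.83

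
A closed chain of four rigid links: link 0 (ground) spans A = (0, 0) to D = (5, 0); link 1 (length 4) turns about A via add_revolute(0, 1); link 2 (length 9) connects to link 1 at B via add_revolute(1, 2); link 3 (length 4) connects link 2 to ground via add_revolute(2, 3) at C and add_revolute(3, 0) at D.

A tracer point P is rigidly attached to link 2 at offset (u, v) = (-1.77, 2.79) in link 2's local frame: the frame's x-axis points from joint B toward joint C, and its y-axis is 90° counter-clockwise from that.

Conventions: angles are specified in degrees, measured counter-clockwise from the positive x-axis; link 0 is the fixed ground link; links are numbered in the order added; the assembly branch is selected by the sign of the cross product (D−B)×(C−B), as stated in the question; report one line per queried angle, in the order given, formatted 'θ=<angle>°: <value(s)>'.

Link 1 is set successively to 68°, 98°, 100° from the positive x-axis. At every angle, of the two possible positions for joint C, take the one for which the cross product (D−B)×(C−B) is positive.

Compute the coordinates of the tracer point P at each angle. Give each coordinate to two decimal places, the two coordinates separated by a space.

A=(0,0), D=(5.00,0)
θ=68°: B = A + 4.00·(cos68°, sin68°) = (1.4984, 3.7087)
θ=68°: |BD| = 5.1006
θ=68°: circle(B,9.00) ∩ circle(D,4.00): a=8.9221, h=1.1814
θ=68°:   candidates: C₊=(8.4825,-1.9677) cross=6.026; C₋=(6.7645,-3.5898) cross=-6.026
θ=68°:   branch + wants cross > 0 → take C=(8.4825,-1.9677) (cross=6.026)
θ=68°: ex = (C−B)/|BC| = (0.7760,-0.6307); ey = (0.6307,0.7760)
θ=68°: P = B + -1.77·ex + 2.79·ey = (1.8846,6.9902)
θ=98°: B = A + 4.00·(cos98°, sin98°) = (-0.5567, 3.9611)
θ=98°: |BD| = 6.8240
θ=98°: circle(B,9.00) ∩ circle(D,4.00): a=8.1746, h=3.7651
θ=98°:   candidates: C₊=(8.2853,2.2819) cross=25.693; C₋=(3.9143,-3.8498) cross=-25.693
θ=98°:   branch + wants cross > 0 → take C=(8.2853,2.2819) (cross=25.693)
θ=98°: ex = (C−B)/|BC| = (0.9824,-0.1866); ey = (0.1866,0.9824)
θ=98°: P = B + -1.77·ex + 2.79·ey = (-1.7751,7.0323)
θ=100°: B = A + 4.00·(cos100°, sin100°) = (-0.6946, 3.9392)
θ=100°: |BD| = 6.9243
θ=100°: circle(B,9.00) ∩ circle(D,4.00): a=8.1558, h=3.8057
θ=100°:   candidates: C₊=(8.1778,2.4293) cross=26.352; C₋=(3.8477,-3.8304) cross=-26.352
θ=100°:   branch + wants cross > 0 → take C=(8.1778,2.4293) (cross=26.352)
θ=100°: ex = (C−B)/|BC| = (0.9858,-0.1678); ey = (0.1678,0.9858)
θ=100°: P = B + -1.77·ex + 2.79·ey = (-1.9714,6.9866)

θ=68°: 1.88 6.99
θ=98°: -1.78 7.03
θ=100°: -1.97 6.99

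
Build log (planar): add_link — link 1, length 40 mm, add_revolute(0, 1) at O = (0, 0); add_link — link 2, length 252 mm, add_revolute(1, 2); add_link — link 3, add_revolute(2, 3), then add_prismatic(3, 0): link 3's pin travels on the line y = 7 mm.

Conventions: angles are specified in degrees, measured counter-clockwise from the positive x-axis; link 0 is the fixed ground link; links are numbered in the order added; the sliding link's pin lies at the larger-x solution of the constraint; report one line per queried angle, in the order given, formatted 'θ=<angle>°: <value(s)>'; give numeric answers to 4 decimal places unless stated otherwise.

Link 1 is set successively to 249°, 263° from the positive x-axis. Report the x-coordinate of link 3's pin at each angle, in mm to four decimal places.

geometry: r = 40 mm, L = 252 mm, e = 7 mm
θ=249°: crank pin P = (r cos θ, r sin θ) = (-14.334718, -37.343217)
θ=249°: h = r sin θ − e = -37.343217 − 7 = -44.343217
θ=249°: x = r cos θ + √(L² − h²) = -14.334718 + 248.067892 = 233.733174
θ=263°: crank pin P = (r cos θ, r sin θ) = (-4.874774, -39.701846)
θ=263°: h = r sin θ − e = -39.701846 − 7 = -46.701846
θ=263°: x = r cos θ + √(L² − h²) = -4.874774 + 247.634686 = 242.759912

θ=249°: 233.7332
θ=263°: 242.7599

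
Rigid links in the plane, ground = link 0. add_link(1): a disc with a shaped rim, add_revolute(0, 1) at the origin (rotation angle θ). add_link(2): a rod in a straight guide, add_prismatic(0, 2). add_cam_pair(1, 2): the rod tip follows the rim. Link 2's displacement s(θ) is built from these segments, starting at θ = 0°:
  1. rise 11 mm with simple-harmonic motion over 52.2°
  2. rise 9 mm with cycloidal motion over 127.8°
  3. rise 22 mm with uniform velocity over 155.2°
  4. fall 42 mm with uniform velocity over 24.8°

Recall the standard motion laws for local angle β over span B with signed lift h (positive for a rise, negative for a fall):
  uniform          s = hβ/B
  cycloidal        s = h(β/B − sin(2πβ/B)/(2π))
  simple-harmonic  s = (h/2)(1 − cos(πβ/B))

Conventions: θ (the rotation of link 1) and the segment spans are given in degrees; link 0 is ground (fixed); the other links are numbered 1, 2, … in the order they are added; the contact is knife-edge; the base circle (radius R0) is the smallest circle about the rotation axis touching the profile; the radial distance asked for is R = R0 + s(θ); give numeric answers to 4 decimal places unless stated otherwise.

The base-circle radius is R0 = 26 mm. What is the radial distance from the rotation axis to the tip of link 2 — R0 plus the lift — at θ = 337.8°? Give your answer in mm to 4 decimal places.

segment 1 (0° to 52.2°, simple-harmonic, h = 11) is passed completely: s = 0.0000 + (11) = 11.0000
segment 2 (52.2° to 180°, cycloidal, h = 9) is passed completely: s = 11.0000 + (9) = 20.0000
segment 3 (180° to 335.2°, uniform, h = 22) is passed completely: s = 20.0000 + (22) = 42.0000
θ = 337.8° falls in segment 4 (335.2° to 360°, uniform, h = -42): β = 337.8 − 335.2 = 2.6°, B = 24.8°; Δs = -42·2.6/24.8 = -4.4032; s = 42.0000 − 4.4032 = 37.5968
R = R0 + s = 26 + 37.5968 = 63.5968

63.5968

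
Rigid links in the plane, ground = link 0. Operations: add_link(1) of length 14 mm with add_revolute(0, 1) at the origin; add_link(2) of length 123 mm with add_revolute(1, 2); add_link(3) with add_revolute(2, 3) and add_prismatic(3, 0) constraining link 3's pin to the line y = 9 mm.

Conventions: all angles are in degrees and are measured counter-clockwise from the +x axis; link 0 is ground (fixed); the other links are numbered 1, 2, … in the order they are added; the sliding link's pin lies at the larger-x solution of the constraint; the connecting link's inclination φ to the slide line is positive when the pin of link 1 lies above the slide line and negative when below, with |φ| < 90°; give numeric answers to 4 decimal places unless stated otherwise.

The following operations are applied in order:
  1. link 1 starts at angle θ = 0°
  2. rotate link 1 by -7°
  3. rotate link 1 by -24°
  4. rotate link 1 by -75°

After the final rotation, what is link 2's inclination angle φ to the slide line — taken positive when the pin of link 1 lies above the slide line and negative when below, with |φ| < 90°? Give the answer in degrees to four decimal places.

geometry: r = 14 mm, L = 123 mm, e = 9 mm; θ starts at 0°
rotate link 1 by -7°: θ ← 0° -7° = -7°
rotate link 1 by -24°: θ ← -7° -24° = -31°
rotate link 1 by -75°: θ ← -31° -75° = -106°
h = r sin θ − e = -13.457664 − 9 = -22.457664
sin φ = h / L = -22.457664 / 123 = -0.18258263
φ = arcsin(-0.18258263) = -10.520227°

-10.5202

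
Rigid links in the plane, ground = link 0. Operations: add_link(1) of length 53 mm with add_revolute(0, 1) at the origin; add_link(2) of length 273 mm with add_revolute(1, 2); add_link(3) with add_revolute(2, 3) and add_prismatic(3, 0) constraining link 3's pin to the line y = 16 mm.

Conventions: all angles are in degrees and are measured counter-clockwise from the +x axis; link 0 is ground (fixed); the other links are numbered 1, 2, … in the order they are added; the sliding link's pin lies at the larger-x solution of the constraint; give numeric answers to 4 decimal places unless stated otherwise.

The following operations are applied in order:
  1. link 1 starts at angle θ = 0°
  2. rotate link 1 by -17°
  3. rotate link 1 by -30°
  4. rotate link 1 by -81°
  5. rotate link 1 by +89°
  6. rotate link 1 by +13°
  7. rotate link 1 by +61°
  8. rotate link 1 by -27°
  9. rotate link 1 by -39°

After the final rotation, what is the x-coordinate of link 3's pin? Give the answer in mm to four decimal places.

geometry: r = 53 mm, L = 273 mm, e = 16 mm; θ starts at 0°
rotate link 1 by -17°: θ ← 0° -17° = -17°
rotate link 1 by -30°: θ ← -17° -30° = -47°
rotate link 1 by -81°: θ ← -47° -81° = -128°
rotate link 1 by +89°: θ ← -128° +89° = -39°
rotate link 1 by +13°: θ ← -39° +13° = -26°
rotate link 1 by +61°: θ ← -26° +61° = 35°
rotate link 1 by -27°: θ ← 35° -27° = 8°
rotate link 1 by -39°: θ ← 8° -39° = -31°
crank pin P = (r cos θ, r sin θ) = (45.429867, -27.297018)
h = r sin θ − e = -27.297018 − 16 = -43.297018
x = r cos θ + √(L² − h²) = 45.429867 + 269.544743 = 314.974609

314.9746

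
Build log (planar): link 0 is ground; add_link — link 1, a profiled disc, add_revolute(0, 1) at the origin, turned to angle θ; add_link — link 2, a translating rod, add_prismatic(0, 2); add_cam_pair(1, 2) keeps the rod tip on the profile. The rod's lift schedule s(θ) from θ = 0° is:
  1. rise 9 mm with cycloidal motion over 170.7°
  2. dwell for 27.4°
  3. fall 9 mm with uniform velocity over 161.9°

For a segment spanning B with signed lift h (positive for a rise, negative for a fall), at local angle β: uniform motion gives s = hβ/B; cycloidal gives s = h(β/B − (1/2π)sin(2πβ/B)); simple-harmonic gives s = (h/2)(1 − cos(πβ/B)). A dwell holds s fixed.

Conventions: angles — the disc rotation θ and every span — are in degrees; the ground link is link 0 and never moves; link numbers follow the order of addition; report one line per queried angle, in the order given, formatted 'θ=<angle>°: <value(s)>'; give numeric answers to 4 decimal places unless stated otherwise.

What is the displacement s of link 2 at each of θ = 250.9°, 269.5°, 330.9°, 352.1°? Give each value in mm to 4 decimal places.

seg 1 [0°–170.7°] cycloidal, h=9: full span → s += 9 → s = 9.0000
seg 2 [170.7°–198.1°] dwell: s stays 9.0000
seg 3 [198.1°–360°] uniform, h=-9: θ=250.9° here. β=52.8, B=161.9. -9·52.8/161.9 = -2.9351 → s = 6.0649
seg 3 [198.1°–360°] uniform, h=-9: θ=269.5° here. β=71.4, B=161.9. -9·71.4/161.9 = -3.9691 → s = 5.0309
seg 3 [198.1°–360°] uniform, h=-9: θ=330.9° here. β=132.8, B=161.9. -9·132.8/161.9 = -7.3823 → s = 1.6177
seg 3 [198.1°–360°] uniform, h=-9: θ=352.1° here. β=154, B=161.9. -9·154/161.9 = -8.5608 → s = 0.4392

θ=250.9°: 6.0649
θ=269.5°: 5.0309
θ=330.9°: 1.6177
θ=352.1°: 0.4392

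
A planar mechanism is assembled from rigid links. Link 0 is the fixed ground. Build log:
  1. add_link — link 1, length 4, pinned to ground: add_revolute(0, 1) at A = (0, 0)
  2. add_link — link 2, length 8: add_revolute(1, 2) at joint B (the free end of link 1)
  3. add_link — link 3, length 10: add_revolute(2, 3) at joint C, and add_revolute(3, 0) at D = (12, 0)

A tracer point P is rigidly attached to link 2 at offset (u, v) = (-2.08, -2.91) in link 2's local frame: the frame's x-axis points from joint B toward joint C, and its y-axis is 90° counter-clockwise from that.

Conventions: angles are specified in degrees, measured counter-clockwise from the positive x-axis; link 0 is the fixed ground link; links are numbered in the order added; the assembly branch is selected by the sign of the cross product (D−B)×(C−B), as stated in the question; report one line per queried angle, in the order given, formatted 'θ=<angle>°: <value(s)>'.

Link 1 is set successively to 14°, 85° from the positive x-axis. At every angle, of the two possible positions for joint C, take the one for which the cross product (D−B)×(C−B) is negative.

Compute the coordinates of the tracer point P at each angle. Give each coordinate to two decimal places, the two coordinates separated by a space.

A=(0,0), D=(12.00,0)
θ=14°: B = A + 4.00·(cos14°, sin14°) = (3.8812, 0.9677)
θ=14°: |BD| = 8.1763
θ=14°: circle(B,8.00) ∩ circle(D,10.00): a=1.8867, h=7.7744
θ=14°:   candidates: C₊=(6.6747,8.4641) cross=63.565; C₋=(4.8345,-6.9753) cross=-63.565
θ=14°:   branch - wants cross < 0 → take C=(4.8345,-6.9753) (cross=-63.565)
θ=14°: ex = (C−B)/|BC| = (0.1192,-0.9929); ey = (0.9929,0.1192)
θ=14°: P = B + -2.08·ex + -2.91·ey = (0.7441,2.6861)
θ=85°: B = A + 4.00·(cos85°, sin85°) = (0.3486, 3.9848)
θ=85°: |BD| = 12.3139
θ=85°: circle(B,8.00) ∩ circle(D,10.00): a=4.6952, h=6.4773
θ=85°:   candidates: C₊=(6.8872,8.5942) cross=79.761; C₋=(2.6952,-3.6633) cross=-79.761
θ=85°:   branch - wants cross < 0 → take C=(2.6952,-3.6633) (cross=-79.761)
θ=85°: ex = (C−B)/|BC| = (0.2933,-0.9560); ey = (0.9560,0.2933)
θ=85°: P = B + -2.08·ex + -2.91·ey = (-3.0435,5.1197)

θ=14°: 0.74 2.69
θ=85°: -3.04 5.12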